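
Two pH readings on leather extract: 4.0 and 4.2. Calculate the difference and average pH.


Difference = |4.0 - 4.2| = 0.2
Average = (4.0 + 4.2) / 2 = 4.10


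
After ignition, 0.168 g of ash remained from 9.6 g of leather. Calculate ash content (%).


Ash% = 0.168 / 9.6 x 100
Ash% = 1.75%


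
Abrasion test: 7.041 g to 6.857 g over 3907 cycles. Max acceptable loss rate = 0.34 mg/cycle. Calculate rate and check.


Loss = 7.041 - 6.857 = 0.184 g
Rate = 0.184 g / 3907 cycles x 1000 = 0.047 mg/cycle
Max = 0.34 mg/cycle
Passes: Yes


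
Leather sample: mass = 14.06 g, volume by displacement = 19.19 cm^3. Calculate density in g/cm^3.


Density = mass / volume
Density = 14.06 / 19.19 = 0.733 g/cm^3


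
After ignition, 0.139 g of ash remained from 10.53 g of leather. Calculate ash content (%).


Ash% = 0.139 / 10.53 x 100
Ash% = 1.32%


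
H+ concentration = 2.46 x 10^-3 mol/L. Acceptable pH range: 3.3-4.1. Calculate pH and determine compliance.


pH = -log10(2.46 x 10^-3) = 2.61
Range: 3.3 to 4.1
Compliant: No


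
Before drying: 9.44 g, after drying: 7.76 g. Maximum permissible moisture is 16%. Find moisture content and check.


Moisture content = 17.8%
Acceptable: No


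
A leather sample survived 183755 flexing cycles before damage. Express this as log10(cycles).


log10(183755) = 5.26


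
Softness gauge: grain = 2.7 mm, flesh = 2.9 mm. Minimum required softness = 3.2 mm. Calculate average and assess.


Average = (2.7 + 2.9) / 2 = 2.80 mm
Minimum = 3.2 mm
Meets requirement: No


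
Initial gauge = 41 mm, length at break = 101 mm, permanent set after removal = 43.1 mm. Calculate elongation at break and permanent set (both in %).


Elongation at break = (101 - 41) / 41 x 100 = 146.3%
Permanent set = (43.1 - 41) / 41 x 100 = 5.1%


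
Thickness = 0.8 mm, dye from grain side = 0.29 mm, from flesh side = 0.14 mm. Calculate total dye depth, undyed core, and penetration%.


Total dyed = 0.29 + 0.14 = 0.43 mm
Undyed core = 0.8 - 0.43 = 0.37 mm
Penetration = 0.43 / 0.8 x 100 = 53.8%


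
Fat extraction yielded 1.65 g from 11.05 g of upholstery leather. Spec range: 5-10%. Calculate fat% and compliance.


Fat% = 1.65 / 11.05 x 100 = 14.9%
Spec range: 5-10%
Compliant: No


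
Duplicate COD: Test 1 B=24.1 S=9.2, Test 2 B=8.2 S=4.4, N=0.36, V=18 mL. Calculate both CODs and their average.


COD1 = 2384.0 mg/L
COD2 = 608.0 mg/L
Average = 1496.0 mg/L

COD1 = (24.1 - 9.2) x 0.36 x 8000 / 18 = 2384.0 mg/L
COD2 = (8.2 - 4.4) x 0.36 x 8000 / 18 = 608.0 mg/L
Average = (2384.0 + 608.0) / 2 = 1496.0 mg/L


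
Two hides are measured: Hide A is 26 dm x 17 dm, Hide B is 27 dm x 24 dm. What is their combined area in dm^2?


1090 dm^2


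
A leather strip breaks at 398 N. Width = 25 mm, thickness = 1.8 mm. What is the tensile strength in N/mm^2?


Cross-sectional area = 25 x 1.8 = 45.0 mm^2
Tensile strength = 398 / 45.0 = 8.84 N/mm^2


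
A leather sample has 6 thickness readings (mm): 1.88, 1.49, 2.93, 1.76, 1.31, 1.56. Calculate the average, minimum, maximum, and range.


Average = 1.82 mm
Min = 1.31 mm
Max = 2.93 mm
Range = 1.62 mm

Sum = 10.93
Average = 10.93 / 6 = 1.82 mm
Minimum = 1.31 mm
Maximum = 2.93 mm
Range = 2.93 - 1.31 = 1.62 mm


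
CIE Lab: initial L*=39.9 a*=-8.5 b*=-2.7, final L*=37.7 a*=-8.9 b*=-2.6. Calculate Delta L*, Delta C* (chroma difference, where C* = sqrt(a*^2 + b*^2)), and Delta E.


Delta L* = -2.2
Delta C* = 0.35
Delta E = 2.24


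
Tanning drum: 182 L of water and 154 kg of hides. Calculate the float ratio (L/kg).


Float ratio = water / hide weight
Ratio = 182 / 154 = 1.2


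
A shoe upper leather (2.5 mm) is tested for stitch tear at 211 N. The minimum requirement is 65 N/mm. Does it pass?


STS = 84.4 N/mm
Passes: Yes


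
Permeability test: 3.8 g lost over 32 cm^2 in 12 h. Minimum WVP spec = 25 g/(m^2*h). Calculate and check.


WVP = 98.96 g/(m^2*h)
Meets specification: Yes

WVP = 3.8 / (32 x 12) x 10000 = 98.96 g/(m^2*h)
Minimum: 25 g/(m^2*h)
Meets spec: Yes


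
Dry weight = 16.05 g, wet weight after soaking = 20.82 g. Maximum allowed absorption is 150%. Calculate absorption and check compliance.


WA = (20.82 - 16.05) / 16.05 x 100 = 29.7%
Maximum allowed: 150%
Compliant: Yes


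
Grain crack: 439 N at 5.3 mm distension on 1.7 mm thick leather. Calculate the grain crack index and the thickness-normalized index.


Crack index = 82.8 N/mm
Normalized index = 48.7 N/mm per mm


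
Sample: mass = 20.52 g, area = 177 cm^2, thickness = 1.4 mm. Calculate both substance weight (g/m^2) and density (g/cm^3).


SW = 20.52 / 177 x 10000 = 1159.3 g/m^2
Volume = 177 x 1.4 / 10 = 24.78 cm^3
Density = 20.52 / 24.78 = 0.828 g/cm^3


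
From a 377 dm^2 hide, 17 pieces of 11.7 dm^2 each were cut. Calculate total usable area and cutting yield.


Usable area = 198.9 dm^2
Yield = 52.8%


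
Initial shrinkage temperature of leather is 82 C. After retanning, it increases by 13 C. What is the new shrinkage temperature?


95 C

New Ts = 82 + 13 = 95 C


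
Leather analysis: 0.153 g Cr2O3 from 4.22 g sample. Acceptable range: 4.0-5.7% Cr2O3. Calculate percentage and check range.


Cr2O3% = 0.153 / 4.22 x 100 = 3.63%
Acceptable range: 4.0 to 5.7%
Within range: No


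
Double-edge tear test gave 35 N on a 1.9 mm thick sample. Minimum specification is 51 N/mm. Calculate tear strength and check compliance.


Tear strength = 18.4 N/mm
Compliant: No


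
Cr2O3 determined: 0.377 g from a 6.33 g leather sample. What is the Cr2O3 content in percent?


Cr2O3% = 0.377 / 6.33 x 100
Cr2O3% = 5.96%


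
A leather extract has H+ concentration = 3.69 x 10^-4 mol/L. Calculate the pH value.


pH = 3.43

pH = -log10[H+]
pH = -log10(3.69 x 10^-4) = 3.43


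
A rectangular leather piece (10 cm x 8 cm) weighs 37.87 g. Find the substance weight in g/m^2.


Area = 10 x 8 = 80 cm^2
SW = 37.87 / 80 x 10000 = 4733.8 g/m^2


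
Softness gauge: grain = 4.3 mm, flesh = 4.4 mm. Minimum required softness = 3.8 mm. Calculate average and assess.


Average = (4.3 + 4.4) / 2 = 4.35 mm
Minimum = 3.8 mm
Meets requirement: Yes


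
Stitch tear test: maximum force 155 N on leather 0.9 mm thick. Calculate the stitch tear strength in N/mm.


172.2 N/mm


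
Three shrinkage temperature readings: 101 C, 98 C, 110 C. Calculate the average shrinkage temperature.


103.0 C

Average = (101 + 98 + 110) / 3
Average = 309 / 3 = 103.0 C


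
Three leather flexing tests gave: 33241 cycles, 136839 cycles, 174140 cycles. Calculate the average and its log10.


Average = (33241 + 136839 + 174140) / 3 = 114740 cycles
log10(114740) = 5.06


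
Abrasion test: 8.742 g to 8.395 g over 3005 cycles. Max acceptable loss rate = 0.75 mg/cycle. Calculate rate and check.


Rate = 0.115 mg/cycle
Passes: Yes

Loss = 8.742 - 8.395 = 0.347 g
Rate = 0.347 g / 3005 cycles x 1000 = 0.115 mg/cycle
Max = 0.75 mg/cycle
Passes: Yes


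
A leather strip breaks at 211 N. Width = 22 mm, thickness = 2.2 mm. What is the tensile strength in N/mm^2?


Cross-sectional area = 22 x 2.2 = 48.4 mm^2
Tensile strength = 211 / 48.4 = 4.36 N/mm^2


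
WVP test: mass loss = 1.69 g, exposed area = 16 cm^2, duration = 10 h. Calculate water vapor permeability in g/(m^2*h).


WVP = mass_loss / (area x time) x 10000
WVP = 1.69 / (16 x 10) x 10000
WVP = 1.69 / 160 x 10000 = 105.63 g/(m^2*h)


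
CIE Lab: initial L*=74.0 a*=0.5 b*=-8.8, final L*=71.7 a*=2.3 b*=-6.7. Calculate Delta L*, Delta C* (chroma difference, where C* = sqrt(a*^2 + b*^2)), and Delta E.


Delta L* = -2.3
Delta C* = -1.73
Delta E = 3.60

Delta L* = 71.7 - 74.0 = -2.3
C1* = sqrt((0.5)^2 + (-8.8)^2) = 8.814
C2* = sqrt((2.3)^2 + (-6.7)^2) = 7.084
Delta C* = 7.084 - 8.814 = -1.73
Delta E = sqrt((-2.3)^2 + (1.8)^2 + (2.1)^2) = 3.60


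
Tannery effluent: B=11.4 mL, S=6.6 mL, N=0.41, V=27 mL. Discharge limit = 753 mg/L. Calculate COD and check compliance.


COD = 583.1 mg/L
Compliant: Yes

COD = (11.4 - 6.6) x 0.41 x 8000 / 27 = 583.1 mg/L
Limit: 753 mg/L
Compliant: Yes


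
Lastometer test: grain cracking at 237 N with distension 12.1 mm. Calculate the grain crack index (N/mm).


19.6 N/mm

Grain crack index = force / distension
Index = 237 / 12.1 = 19.6 N/mm


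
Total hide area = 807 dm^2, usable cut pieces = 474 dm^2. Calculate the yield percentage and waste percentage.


Yield = 58.7%
Waste = 41.3%

Yield = 474 / 807 x 100 = 58.7%
Waste = 807 - 474 = 333 dm^2
Waste% = 100 - 58.7 = 41.3%


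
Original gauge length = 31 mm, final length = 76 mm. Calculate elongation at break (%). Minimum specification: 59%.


Elongation = 145.2%
Meets spec: Yes


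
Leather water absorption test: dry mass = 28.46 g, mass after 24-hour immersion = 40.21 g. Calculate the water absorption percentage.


Water absorbed = 40.21 - 28.46 = 11.75 g
WA% = 11.75 / 28.46 x 100 = 41.3%


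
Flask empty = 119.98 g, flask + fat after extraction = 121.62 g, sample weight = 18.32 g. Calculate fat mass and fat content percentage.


Fat mass = 121.62 - 119.98 = 1.64 g
Fat% = 1.64 / 18.32 x 100 = 9.0%


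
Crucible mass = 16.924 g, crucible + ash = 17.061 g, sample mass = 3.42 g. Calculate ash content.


Ash mass = 17.061 - 16.924 = 0.137 g
Ash% = 0.137 / 3.42 x 100 = 4.01%


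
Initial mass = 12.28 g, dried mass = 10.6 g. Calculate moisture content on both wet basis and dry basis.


Wet basis = 13.7%
Dry basis = 15.8%

Moisture lost = 12.28 - 10.6 = 1.68 g
Wet basis MC = 1.68 / 12.28 x 100 = 13.7%
Dry basis MC = 1.68 / 10.6 x 100 = 15.8%


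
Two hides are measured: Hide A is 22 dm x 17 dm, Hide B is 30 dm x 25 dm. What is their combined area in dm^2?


Hide A area = 22 x 17 = 374 dm^2
Hide B area = 30 x 25 = 750 dm^2
Total = 374 + 750 = 1124 dm^2


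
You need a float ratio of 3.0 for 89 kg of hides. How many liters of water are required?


Water = hide weight x target ratio
Water = 89 x 3.0 = 267.0 L


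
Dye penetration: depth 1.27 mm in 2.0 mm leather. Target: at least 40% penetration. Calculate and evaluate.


Penetration = 1.27 / 2.0 x 100 = 63.5%
Target: 40%
Meets target: Yes


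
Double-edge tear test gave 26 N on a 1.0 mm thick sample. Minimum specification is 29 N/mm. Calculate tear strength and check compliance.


Tear strength = 26 / 1.0 = 26.0 N/mm
Required minimum = 29 N/mm
Compliant: No


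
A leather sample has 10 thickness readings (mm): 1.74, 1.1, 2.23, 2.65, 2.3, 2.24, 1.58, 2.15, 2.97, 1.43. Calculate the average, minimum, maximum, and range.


Average = 2.04 mm
Min = 1.1 mm
Max = 2.97 mm
Range = 1.87 mm

Sum = 20.39
Average = 20.39 / 10 = 2.04 mm
Minimum = 1.1 mm
Maximum = 2.97 mm
Range = 2.97 - 1.1 = 1.87 mm


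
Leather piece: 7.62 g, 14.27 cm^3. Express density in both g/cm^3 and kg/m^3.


0.534 g/cm^3
534 kg/m^3


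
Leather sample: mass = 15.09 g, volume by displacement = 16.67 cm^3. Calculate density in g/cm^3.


Density = mass / volume
Density = 15.09 / 16.67 = 0.905 g/cm^3


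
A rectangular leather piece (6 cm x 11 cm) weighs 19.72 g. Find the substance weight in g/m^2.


Area = 6 x 11 = 66 cm^2
SW = 19.72 / 66 x 10000 = 2987.9 g/m^2


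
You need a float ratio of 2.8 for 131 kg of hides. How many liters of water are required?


366.8 L

Water = hide weight x target ratio
Water = 131 x 2.8 = 366.8 L


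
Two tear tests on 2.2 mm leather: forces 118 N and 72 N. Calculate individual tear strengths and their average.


Tear 1 = 53.6 N/mm
Tear 2 = 32.7 N/mm
Average = 43.2 N/mm


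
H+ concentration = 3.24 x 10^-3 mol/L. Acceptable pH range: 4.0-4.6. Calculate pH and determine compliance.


pH = 2.49
Compliant: No


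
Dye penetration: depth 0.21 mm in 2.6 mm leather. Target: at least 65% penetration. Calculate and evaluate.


Penetration = 8.1%
Meets target: No


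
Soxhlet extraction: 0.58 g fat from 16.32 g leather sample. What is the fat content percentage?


3.6%

Fat content = 0.58 / 16.32 x 100
Fat = 3.6%


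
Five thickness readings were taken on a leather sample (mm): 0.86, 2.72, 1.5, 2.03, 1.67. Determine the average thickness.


Sum = 0.86 + 2.72 + 1.5 + 2.03 + 1.67 = 8.78
Average = 8.78 / 5 = 1.76 mm


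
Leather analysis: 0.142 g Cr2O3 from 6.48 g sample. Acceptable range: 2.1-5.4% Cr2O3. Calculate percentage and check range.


Cr2O3% = 0.142 / 6.48 x 100 = 2.19%
Acceptable range: 2.1 to 5.4%
Within range: Yes


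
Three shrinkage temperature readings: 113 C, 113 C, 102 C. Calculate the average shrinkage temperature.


109.3 C

Average = (113 + 113 + 102) / 3
Average = 328 / 3 = 109.3 C


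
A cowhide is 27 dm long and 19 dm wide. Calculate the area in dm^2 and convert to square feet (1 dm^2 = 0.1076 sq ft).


Area = 27 x 19 = 513 dm^2
Conversion: 513 x 0.1076 = 55.20 sq ft


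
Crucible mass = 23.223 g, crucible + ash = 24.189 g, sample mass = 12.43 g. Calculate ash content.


Ash mass = 24.189 - 23.223 = 0.966 g
Ash% = 0.966 / 12.43 x 100 = 7.77%


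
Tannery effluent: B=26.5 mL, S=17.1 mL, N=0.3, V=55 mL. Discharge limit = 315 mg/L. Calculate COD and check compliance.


COD = 410.2 mg/L
Compliant: No


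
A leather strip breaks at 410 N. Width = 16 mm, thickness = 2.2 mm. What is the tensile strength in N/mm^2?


Cross-sectional area = 16 x 2.2 = 35.2 mm^2
Tensile strength = 410 / 35.2 = 11.65 N/mm^2


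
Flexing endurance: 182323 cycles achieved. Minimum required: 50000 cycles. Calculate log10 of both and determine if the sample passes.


Achieved: log10 = 5.26
Required: log10 = 4.70
Passes: Yes

log10(182323) = 5.26
log10(50000) = 4.70
Passes: Yes


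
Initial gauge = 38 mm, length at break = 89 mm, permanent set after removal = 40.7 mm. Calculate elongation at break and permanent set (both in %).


Elongation at break = (89 - 38) / 38 x 100 = 134.2%
Permanent set = (40.7 - 38) / 38 x 100 = 7.1%


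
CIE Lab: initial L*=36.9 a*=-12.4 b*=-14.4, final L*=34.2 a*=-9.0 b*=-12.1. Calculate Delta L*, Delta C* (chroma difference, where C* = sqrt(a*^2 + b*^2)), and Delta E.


Delta L* = 34.2 - 36.9 = -2.7
C1* = sqrt((-12.4)^2 + (-14.4)^2) = 19.003
C2* = sqrt((-9.0)^2 + (-12.1)^2) = 15.080
Delta C* = 15.080 - 19.003 = -3.92
Delta E = sqrt((-2.7)^2 + (3.4)^2 + (2.3)^2) = 4.91


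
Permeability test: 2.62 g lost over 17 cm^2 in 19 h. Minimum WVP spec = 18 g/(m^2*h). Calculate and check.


WVP = 81.11 g/(m^2*h)
Meets specification: Yes

WVP = 2.62 / (17 x 19) x 10000 = 81.11 g/(m^2*h)
Minimum: 18 g/(m^2*h)
Meets spec: Yes


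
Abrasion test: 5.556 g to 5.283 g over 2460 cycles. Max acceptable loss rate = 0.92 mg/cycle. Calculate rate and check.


Rate = 0.111 mg/cycle
Passes: Yes

Loss = 5.556 - 5.283 = 0.273 g
Rate = 0.273 g / 2460 cycles x 1000 = 0.111 mg/cycle
Max = 0.92 mg/cycle
Passes: Yes


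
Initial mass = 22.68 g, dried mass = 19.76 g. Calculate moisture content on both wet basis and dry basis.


Wet basis = 12.9%
Dry basis = 14.8%


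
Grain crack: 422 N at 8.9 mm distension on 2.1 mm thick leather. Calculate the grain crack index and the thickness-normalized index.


Crack index = 422 / 8.9 = 47.4 N/mm
Normalized = 47.4 / 2.1 = 22.6 N/mm per mm


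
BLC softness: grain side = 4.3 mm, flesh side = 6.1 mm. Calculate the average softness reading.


5.20 mm

Average = (4.3 + 6.1) / 2
Average = 5.20 mm


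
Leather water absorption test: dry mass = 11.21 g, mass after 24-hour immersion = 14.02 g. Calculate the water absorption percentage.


25.1%


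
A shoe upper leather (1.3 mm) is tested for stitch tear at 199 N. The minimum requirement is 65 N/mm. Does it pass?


STS = 153.1 N/mm
Passes: Yes

STS = 199 / 1.3 = 153.1 N/mm
Minimum required: 65 N/mm
Passes: Yes


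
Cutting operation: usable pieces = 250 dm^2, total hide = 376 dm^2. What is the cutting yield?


66.5%

Yield = usable / total x 100
Yield = 250 / 376 x 100 = 66.5%


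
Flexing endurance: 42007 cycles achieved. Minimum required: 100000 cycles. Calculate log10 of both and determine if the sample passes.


Achieved: log10 = 4.62
Required: log10 = 5.00
Passes: No


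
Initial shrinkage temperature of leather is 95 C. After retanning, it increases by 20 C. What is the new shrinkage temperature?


115 C


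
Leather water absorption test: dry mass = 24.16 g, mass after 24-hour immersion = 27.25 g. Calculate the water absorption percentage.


12.8%

Water absorbed = 27.25 - 24.16 = 3.09 g
WA% = 3.09 / 24.16 x 100 = 12.8%


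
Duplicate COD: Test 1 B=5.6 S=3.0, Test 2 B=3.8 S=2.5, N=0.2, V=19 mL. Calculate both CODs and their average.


COD1 = 218.9 mg/L
COD2 = 109.5 mg/L
Average = 164.2 mg/L


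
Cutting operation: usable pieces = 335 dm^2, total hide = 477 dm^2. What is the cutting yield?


Yield = usable / total x 100
Yield = 335 / 477 x 100 = 70.2%


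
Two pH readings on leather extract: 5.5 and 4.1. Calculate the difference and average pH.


Difference = |5.5 - 4.1| = 1.4
Average = (5.5 + 4.1) / 2 = 4.80


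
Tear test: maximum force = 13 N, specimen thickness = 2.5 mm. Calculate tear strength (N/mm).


Tear strength = force / thickness
Tear = 13 / 2.5 = 5.2 N/mm


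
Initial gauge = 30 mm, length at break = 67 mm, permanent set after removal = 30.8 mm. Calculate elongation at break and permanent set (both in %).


Elongation at break = 123.3%
Permanent set = 2.7%

Elongation at break = (67 - 30) / 30 x 100 = 123.3%
Permanent set = (30.8 - 30) / 30 x 100 = 2.7%


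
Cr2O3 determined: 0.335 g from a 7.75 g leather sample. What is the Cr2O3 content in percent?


Cr2O3% = 0.335 / 7.75 x 100
Cr2O3% = 4.32%


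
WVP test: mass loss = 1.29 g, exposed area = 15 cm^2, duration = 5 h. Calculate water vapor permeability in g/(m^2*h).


WVP = mass_loss / (area x time) x 10000
WVP = 1.29 / (15 x 5) x 10000
WVP = 1.29 / 75 x 10000 = 172.00 g/(m^2*h)


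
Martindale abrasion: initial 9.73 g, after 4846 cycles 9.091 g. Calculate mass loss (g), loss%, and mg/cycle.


Mass loss = 0.639 g
Loss = 6.57%
Rate = 0.132 mg/cycle

Loss = 9.73 - 9.091 = 0.639 g
Loss% = 0.639 / 9.73 x 100 = 6.57%
Rate = 0.639 / 4846 x 1000 = 0.132 mg/cycle


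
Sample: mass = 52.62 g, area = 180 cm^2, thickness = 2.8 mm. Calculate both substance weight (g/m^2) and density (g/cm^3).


Substance weight = 2923.3 g/m^2
Density = 1.044 g/cm^3


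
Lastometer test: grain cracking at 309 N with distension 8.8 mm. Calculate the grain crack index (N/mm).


Grain crack index = force / distension
Index = 309 / 8.8 = 35.1 N/mm


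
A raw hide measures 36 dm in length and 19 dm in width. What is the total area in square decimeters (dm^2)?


Area = length x width
Area = 36 x 19 = 684 dm^2


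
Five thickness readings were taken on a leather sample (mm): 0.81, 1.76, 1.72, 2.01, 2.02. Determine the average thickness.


Sum = 0.81 + 1.76 + 1.72 + 2.01 + 2.02 = 8.32
Average = 8.32 / 5 = 1.66 mm


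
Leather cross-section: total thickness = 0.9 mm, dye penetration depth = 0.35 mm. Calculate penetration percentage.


38.9%


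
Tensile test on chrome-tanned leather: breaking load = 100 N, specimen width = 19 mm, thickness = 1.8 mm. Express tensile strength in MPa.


Cross-section = 19 x 1.8 = 34.2 mm^2
TS = 100 / 34.2 = 2.92 MPa
(1 N/mm^2 = 1 MPa)


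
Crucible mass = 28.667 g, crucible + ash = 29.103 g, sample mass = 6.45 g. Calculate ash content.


Ash mass = 0.436 g
Ash content = 6.76%

Ash mass = 29.103 - 28.667 = 0.436 g
Ash% = 0.436 / 6.45 x 100 = 6.76%


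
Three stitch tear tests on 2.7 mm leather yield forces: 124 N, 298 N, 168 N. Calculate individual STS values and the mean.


STS1 = 124 / 2.7 = 45.9 N/mm
STS2 = 298 / 2.7 = 110.4 N/mm
STS3 = 168 / 2.7 = 62.2 N/mm
Mean = (45.9 + 110.4 + 62.2) / 3 = 72.8 N/mm


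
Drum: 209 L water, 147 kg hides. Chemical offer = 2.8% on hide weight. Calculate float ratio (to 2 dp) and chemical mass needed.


Float ratio = 1.42
Chemical needed = 4.116 kg

Float ratio = 209 / 147 = 1.42
Chemical = 147 x 2.8 / 100 = 4.116 kg


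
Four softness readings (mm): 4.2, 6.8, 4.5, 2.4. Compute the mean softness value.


4.48 mm

Sum = 4.2 + 6.8 + 4.5 + 2.4
Mean = 17.9 / 4 = 4.48 mm


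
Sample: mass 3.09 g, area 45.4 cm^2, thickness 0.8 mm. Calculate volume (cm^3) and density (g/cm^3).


Thickness in cm = 0.8 / 10 = 0.08 cm
Volume = 45.4 x 0.08 = 3.632 cm^3
Density = 3.09 / 3.632 = 0.851 g/cm^3


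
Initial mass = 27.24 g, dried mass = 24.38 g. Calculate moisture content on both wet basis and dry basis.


Moisture lost = 27.24 - 24.38 = 2.86 g
Wet basis MC = 2.86 / 27.24 x 100 = 10.5%
Dry basis MC = 2.86 / 24.38 x 100 = 11.7%


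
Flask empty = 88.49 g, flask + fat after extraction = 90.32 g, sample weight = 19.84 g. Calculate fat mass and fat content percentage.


Fat mass = 90.32 - 88.49 = 1.83 g
Fat% = 1.83 / 19.84 x 100 = 9.2%


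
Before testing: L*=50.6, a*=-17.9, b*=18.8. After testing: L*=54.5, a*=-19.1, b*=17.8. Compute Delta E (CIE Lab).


dL = 54.5 - 50.6 = 3.9
da = -19.1 - (-17.9) = -1.2
db = 17.8 - 18.8 = -1.0
dE = sqrt((3.9)^2 + (-1.2)^2 + (-1.0)^2) = 4.20


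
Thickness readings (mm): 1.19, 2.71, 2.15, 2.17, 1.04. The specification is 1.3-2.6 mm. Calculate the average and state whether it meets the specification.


Average = 1.85 mm
Within specification: Yes


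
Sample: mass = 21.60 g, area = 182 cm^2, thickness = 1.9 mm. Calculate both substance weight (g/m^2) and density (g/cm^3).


SW = 21.60 / 182 x 10000 = 1186.8 g/m^2
Volume = 182 x 1.9 / 10 = 34.58 cm^3
Density = 21.60 / 34.58 = 0.625 g/cm^3


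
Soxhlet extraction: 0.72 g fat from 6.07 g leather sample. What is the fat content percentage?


11.9%


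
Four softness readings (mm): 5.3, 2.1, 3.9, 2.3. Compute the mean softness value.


3.40 mm

Sum = 5.3 + 2.1 + 3.9 + 2.3
Mean = 13.6 / 4 = 3.40 mm


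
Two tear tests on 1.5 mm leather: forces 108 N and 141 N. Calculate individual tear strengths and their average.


Tear 1 = 108 / 1.5 = 72.0 N/mm
Tear 2 = 141 / 1.5 = 94.0 N/mm
Average = (72.0 + 94.0) / 2 = 83.0 N/mm


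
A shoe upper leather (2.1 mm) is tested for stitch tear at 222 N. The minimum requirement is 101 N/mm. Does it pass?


STS = 105.7 N/mm
Passes: Yes

STS = 222 / 2.1 = 105.7 N/mm
Minimum required: 101 N/mm
Passes: Yes


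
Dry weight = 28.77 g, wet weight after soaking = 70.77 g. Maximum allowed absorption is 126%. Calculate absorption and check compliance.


WA = (70.77 - 28.77) / 28.77 x 100 = 146.0%
Maximum allowed: 126%
Compliant: No


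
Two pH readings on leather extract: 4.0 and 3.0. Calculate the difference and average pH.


Difference = 1.0
Average pH = 3.50

Difference = |4.0 - 3.0| = 1.0
Average = (4.0 + 3.0) / 2 = 3.50


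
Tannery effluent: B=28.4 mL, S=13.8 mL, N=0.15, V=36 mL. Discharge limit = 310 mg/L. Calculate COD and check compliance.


COD = (28.4 - 13.8) x 0.15 x 8000 / 36 = 486.7 mg/L
Limit: 310 mg/L
Compliant: No


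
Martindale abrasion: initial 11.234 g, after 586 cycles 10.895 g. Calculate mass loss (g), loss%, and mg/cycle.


Mass loss = 0.339 g
Loss = 3.02%
Rate = 0.578 mg/cycle


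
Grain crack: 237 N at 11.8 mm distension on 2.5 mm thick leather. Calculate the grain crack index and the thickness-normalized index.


Crack index = 20.1 N/mm
Normalized index = 8.0 N/mm per mm


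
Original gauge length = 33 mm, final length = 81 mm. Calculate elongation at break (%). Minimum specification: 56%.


Elongation = 145.5%
Meets spec: Yes


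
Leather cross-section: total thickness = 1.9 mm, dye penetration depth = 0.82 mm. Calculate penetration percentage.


Penetration% = 0.82 / 1.9 x 100
Penetration = 43.2%


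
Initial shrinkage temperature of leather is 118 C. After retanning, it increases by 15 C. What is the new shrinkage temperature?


133 C


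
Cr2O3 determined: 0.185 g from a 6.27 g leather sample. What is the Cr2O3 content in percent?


Cr2O3% = 0.185 / 6.27 x 100
Cr2O3% = 2.95%


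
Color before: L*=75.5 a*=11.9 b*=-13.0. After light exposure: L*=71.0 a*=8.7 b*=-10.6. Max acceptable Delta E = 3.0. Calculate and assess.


dL = -4.5, da = -3.2, db = 2.4
dE = sqrt((-4.5)^2 + (-3.2)^2 + (2.4)^2) = 6.02
Max = 3.0
Passes: No


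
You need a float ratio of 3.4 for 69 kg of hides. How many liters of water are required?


234.6 L

Water = hide weight x target ratio
Water = 69 x 3.4 = 234.6 L


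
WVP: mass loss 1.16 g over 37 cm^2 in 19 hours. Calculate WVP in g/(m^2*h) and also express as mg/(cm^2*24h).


WVP = 16.50 g/(m^2*h)
Daily rate = 39.60 mg/(cm^2*24h)


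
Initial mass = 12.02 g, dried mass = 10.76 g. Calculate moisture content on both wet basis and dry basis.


Wet basis = 10.5%
Dry basis = 11.7%

Moisture lost = 12.02 - 10.76 = 1.26 g
Wet basis MC = 1.26 / 12.02 x 100 = 10.5%
Dry basis MC = 1.26 / 10.76 x 100 = 11.7%


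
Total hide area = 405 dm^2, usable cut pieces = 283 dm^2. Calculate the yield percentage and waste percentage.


Yield = 69.9%
Waste = 30.1%

Yield = 283 / 405 x 100 = 69.9%
Waste = 405 - 283 = 122 dm^2
Waste% = 100 - 69.9 = 30.1%


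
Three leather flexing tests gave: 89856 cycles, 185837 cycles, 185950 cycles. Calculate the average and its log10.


Average = 153881 cycles
log10 = 5.19

Average = (89856 + 185837 + 185950) / 3 = 153881 cycles
log10(153881) = 5.19


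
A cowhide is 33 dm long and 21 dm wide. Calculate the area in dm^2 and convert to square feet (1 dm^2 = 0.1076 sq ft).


693 dm^2
74.57 sq ft

Area = 33 x 21 = 693 dm^2
Conversion: 693 x 0.1076 = 74.57 sq ft


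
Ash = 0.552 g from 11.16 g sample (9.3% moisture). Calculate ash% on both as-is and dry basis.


As-is ash = 4.95%
Dry-basis ash = 5.45%

As-is ash% = 0.552 / 11.16 x 100 = 4.95%
Dry mass = 11.16 x (100 - 9.3) / 100 = 10.12212 g
Dry-basis ash% = 0.552 / 10.12212 x 100 = 5.45%


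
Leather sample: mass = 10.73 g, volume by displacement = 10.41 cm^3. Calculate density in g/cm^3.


Density = mass / volume
Density = 10.73 / 10.41 = 1.031 g/cm^3


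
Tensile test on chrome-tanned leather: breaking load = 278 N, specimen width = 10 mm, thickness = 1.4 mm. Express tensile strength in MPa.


Cross-section = 10 x 1.4 = 14.0 mm^2
TS = 278 / 14.0 = 19.86 MPa
(1 N/mm^2 = 1 MPa)


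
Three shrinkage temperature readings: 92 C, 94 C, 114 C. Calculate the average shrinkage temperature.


Average = (92 + 94 + 114) / 3
Average = 300 / 3 = 100.0 C


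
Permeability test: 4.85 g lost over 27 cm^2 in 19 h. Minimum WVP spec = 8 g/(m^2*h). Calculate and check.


WVP = 4.85 / (27 x 19) x 10000 = 94.54 g/(m^2*h)
Minimum: 8 g/(m^2*h)
Meets spec: Yes


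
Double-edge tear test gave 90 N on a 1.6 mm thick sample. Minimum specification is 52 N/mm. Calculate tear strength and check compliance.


Tear strength = 90 / 1.6 = 56.3 N/mm
Required minimum = 52 N/mm
Compliant: Yes


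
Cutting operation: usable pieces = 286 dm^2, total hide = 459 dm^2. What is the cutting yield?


Yield = usable / total x 100
Yield = 286 / 459 x 100 = 62.3%


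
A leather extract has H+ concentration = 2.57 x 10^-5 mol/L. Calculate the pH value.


pH = 4.59

pH = -log10[H+]
pH = -log10(2.57 x 10^-5) = 4.59


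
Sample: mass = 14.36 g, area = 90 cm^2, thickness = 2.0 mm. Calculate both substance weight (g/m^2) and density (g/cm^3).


SW = 14.36 / 90 x 10000 = 1595.6 g/m^2
Volume = 90 x 2.0 / 10 = 18.00 cm^3
Density = 14.36 / 18.00 = 0.798 g/cm^3


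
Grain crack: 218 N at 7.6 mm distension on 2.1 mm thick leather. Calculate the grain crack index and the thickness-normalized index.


Crack index = 28.7 N/mm
Normalized index = 13.7 N/mm per mm


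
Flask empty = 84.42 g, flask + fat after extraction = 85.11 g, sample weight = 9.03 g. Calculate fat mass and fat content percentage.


Fat mass = 0.69 g
Fat content = 7.6%

Fat mass = 85.11 - 84.42 = 0.69 g
Fat% = 0.69 / 9.03 x 100 = 7.6%


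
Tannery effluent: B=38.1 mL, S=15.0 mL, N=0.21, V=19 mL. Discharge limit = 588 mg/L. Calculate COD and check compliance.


COD = (38.1 - 15.0) x 0.21 x 8000 / 19 = 2042.5 mg/L
Limit: 588 mg/L
Compliant: No


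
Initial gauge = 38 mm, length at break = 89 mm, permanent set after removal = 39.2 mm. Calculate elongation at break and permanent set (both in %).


Elongation at break = (89 - 38) / 38 x 100 = 134.2%
Permanent set = (39.2 - 38) / 38 x 100 = 3.2%


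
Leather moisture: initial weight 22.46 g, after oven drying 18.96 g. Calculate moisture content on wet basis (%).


15.6%

Moisture = 22.46 - 18.96 = 3.50 g
MC = 3.50 / 22.46 x 100 = 15.6%


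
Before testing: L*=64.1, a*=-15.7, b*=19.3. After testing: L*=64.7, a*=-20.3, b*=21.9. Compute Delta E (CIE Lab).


Delta E = 5.32

dL = 64.7 - 64.1 = 0.6
da = -20.3 - (-15.7) = -4.6
db = 21.9 - 19.3 = 2.6
dE = sqrt((0.6)^2 + (-4.6)^2 + (2.6)^2) = 5.32


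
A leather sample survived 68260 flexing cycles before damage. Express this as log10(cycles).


log10(68260) = 4.83


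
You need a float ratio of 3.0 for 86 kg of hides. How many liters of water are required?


Water = hide weight x target ratio
Water = 86 x 3.0 = 258.0 L


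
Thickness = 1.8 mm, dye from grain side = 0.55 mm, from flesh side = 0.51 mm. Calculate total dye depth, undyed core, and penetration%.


Total dyed = 1.06 mm
Undyed core = 0.74 mm
Penetration = 58.9%


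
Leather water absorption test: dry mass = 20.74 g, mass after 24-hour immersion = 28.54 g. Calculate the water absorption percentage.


Water absorbed = 28.54 - 20.74 = 7.80 g
WA% = 7.80 / 20.74 x 100 = 37.6%


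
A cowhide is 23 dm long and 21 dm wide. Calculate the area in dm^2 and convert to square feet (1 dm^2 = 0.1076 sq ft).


483 dm^2
51.97 sq ft

Area = 23 x 21 = 483 dm^2
Conversion: 483 x 0.1076 = 51.97 sq ft


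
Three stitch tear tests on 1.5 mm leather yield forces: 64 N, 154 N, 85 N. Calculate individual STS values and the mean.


STS1 = 64 / 1.5 = 42.7 N/mm
STS2 = 154 / 1.5 = 102.7 N/mm
STS3 = 85 / 1.5 = 56.7 N/mm
Mean = (42.7 + 102.7 + 56.7) / 3 = 67.4 N/mm


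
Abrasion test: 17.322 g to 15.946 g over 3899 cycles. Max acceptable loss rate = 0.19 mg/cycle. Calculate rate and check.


Rate = 0.353 mg/cycle
Passes: No


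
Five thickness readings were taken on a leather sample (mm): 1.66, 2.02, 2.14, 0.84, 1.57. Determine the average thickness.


Sum = 1.66 + 2.02 + 2.14 + 0.84 + 1.57 = 8.23
Average = 8.23 / 5 = 1.65 mm


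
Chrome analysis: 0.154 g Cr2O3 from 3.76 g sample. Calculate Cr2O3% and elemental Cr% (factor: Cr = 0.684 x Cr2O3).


Cr2O3 = 4.10%
Cr = 2.80%


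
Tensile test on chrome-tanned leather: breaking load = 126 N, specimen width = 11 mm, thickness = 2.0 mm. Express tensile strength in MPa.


5.73 MPa

Cross-section = 11 x 2.0 = 22.0 mm^2
TS = 126 / 22.0 = 5.73 MPa
(1 N/mm^2 = 1 MPa)


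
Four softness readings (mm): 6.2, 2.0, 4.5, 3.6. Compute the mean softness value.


4.08 mm


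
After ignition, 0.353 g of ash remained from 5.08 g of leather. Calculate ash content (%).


Ash% = 0.353 / 5.08 x 100
Ash% = 6.95%


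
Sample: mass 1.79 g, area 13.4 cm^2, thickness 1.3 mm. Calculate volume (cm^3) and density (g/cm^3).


Thickness in cm = 1.3 / 10 = 0.13 cm
Volume = 13.4 x 0.13 = 1.742 cm^3
Density = 1.79 / 1.742 = 1.028 g/cm^3


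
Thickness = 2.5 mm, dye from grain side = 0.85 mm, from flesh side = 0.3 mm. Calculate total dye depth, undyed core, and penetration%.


Total dyed = 0.85 + 0.3 = 1.15 mm
Undyed core = 2.5 - 1.15 = 1.35 mm
Penetration = 1.15 / 2.5 x 100 = 46.0%


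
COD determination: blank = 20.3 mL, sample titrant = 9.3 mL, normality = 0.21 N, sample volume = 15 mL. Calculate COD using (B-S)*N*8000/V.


1232.0 mg/L

COD = (20.3 - 9.3) x 0.21 x 8000 / 15
COD = 11.0 x 0.21 x 8000 / 15
COD = 1232.0 mg/L


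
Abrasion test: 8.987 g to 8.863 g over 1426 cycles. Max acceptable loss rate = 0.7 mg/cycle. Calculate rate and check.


Rate = 0.087 mg/cycle
Passes: Yes


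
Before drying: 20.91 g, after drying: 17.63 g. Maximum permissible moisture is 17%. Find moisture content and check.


Moisture content = 15.7%
Acceptable: Yes

MC = (20.91 - 17.63) / 20.91 x 100 = 15.7%
Maximum: 17%
Acceptable: Yes


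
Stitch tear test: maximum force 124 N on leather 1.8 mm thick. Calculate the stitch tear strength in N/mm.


Stitch tear strength = force / thickness
STS = 124 / 1.8 = 68.9 N/mm


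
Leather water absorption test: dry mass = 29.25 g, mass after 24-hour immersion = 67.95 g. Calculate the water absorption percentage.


132.3%


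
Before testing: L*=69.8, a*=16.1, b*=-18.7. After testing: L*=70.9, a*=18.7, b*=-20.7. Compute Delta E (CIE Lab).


Delta E = 3.46


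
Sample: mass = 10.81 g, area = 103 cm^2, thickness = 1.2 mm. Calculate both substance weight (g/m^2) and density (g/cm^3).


SW = 10.81 / 103 x 10000 = 1049.5 g/m^2
Volume = 103 x 1.2 / 10 = 12.36 cm^3
Density = 10.81 / 12.36 = 0.875 g/cm^3


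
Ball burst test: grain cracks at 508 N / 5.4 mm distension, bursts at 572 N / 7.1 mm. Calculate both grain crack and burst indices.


Crack index = 508 / 5.4 = 94.1 N/mm
Burst index = 572 / 7.1 = 80.6 N/mm


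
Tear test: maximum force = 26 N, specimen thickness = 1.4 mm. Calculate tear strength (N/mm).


Tear strength = force / thickness
Tear = 26 / 1.4 = 18.6 N/mm


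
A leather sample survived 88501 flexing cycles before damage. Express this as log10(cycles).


4.95


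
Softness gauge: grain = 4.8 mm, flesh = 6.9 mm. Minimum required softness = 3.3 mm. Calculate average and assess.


Average softness = 5.85 mm
Meets requirement: Yes

Average = (4.8 + 6.9) / 2 = 5.85 mm
Minimum = 3.3 mm
Meets requirement: Yes


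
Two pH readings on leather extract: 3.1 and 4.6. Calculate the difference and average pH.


Difference = 1.5
Average pH = 3.85

Difference = |3.1 - 4.6| = 1.5
Average = (3.1 + 4.6) / 2 = 3.85


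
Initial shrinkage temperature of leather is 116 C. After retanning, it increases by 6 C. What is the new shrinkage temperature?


New Ts = 116 + 6 = 122 C


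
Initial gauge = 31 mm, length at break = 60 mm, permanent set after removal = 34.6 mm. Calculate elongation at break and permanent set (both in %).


Elongation at break = (60 - 31) / 31 x 100 = 93.5%
Permanent set = (34.6 - 31) / 31 x 100 = 11.6%


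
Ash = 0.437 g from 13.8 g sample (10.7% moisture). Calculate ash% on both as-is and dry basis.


As-is ash% = 0.437 / 13.8 x 100 = 3.17%
Dry mass = 13.8 x (100 - 10.7) / 100 = 12.3234 g
Dry-basis ash% = 0.437 / 12.3234 x 100 = 3.55%


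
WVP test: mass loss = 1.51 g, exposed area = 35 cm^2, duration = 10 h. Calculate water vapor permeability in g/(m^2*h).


WVP = mass_loss / (area x time) x 10000
WVP = 1.51 / (35 x 10) x 10000
WVP = 1.51 / 350 x 10000 = 43.14 g/(m^2*h)


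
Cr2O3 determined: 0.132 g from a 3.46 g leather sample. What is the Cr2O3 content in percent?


Cr2O3% = 0.132 / 3.46 x 100
Cr2O3% = 3.82%


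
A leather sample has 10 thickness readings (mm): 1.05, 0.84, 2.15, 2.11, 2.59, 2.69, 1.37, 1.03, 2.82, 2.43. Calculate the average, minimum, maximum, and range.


Sum = 19.08
Average = 19.08 / 10 = 1.91 mm
Minimum = 0.84 mm
Maximum = 2.82 mm
Range = 2.82 - 0.84 = 1.98 mm


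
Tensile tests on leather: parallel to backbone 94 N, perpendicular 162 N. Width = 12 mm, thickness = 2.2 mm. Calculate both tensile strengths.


Parallel = 3.56 N/mm^2
Perpendicular = 6.14 N/mm^2


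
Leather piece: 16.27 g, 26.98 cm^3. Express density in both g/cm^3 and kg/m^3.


0.603 g/cm^3
603 kg/m^3

Density = 16.27 / 26.98 = 0.603 g/cm^3
Convert: 0.603 x 1000 = 603 kg/m^3


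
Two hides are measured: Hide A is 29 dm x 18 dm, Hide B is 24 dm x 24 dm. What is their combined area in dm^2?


1098 dm^2

Hide A area = 29 x 18 = 522 dm^2
Hide B area = 24 x 24 = 576 dm^2
Total = 522 + 576 = 1098 dm^2


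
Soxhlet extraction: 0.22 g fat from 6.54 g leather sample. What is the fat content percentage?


Fat content = 0.22 / 6.54 x 100
Fat = 3.4%


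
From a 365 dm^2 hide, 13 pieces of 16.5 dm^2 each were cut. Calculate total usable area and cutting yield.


Total usable = 13 x 16.5 = 214.5 dm^2
Yield = 214.5 / 365 x 100 = 58.8%


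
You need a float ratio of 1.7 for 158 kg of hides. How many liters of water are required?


Water = hide weight x target ratio
Water = 158 x 1.7 = 268.6 L


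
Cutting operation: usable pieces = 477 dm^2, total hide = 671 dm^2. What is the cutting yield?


Yield = usable / total x 100
Yield = 477 / 671 x 100 = 71.1%


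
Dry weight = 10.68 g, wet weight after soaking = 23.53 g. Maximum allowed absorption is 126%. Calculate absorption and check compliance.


Absorption = 120.3%
Compliant: Yes


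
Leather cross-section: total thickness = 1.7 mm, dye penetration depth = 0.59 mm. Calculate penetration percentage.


Penetration% = 0.59 / 1.7 x 100
Penetration = 34.7%


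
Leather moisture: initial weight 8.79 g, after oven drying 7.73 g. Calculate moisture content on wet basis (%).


Moisture = 8.79 - 7.73 = 1.06 g
MC = 1.06 / 8.79 x 100 = 12.1%


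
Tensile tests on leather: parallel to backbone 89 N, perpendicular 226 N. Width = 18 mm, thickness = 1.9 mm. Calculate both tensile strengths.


Area = 18 x 1.9 = 34.2 mm^2
TS (parallel) = 89 / 34.2 = 2.60 N/mm^2
TS (perpendicular) = 226 / 34.2 = 6.61 N/mm^2


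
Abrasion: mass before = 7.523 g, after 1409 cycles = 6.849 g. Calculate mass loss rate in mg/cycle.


Mass loss = 7.523 - 6.849 = 0.674 g
Rate = 0.674 / 1409 x 1000 = 0.478 mg/cycle


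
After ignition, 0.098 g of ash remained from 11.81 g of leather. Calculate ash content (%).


Ash% = 0.098 / 11.81 x 100
Ash% = 0.83%


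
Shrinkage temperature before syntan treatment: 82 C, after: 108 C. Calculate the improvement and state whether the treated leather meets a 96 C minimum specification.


Improvement = 26 C
Meets 96 C spec: Yes

Improvement = 108 - 82 = 26 C
Spec check: 108 C >= 96 C? Yes


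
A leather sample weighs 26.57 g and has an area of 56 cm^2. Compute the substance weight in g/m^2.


Substance weight = mass / area x 10000
SW = 26.57 / 56 x 10000
SW = 4744.6 g/m^2


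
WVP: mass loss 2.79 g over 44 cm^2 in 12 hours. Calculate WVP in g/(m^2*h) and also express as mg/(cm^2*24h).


WVP = 52.84 g/(m^2*h)
Daily rate = 126.82 mg/(cm^2*24h)

WVP = 2.79 / (44 x 12) x 10000 = 52.84 g/(m^2*h)
Mass loss in mg = 2.79 x 1000 = 2790 mg
Per cm^2 per 24h in mg: 2790 x 24 / (44 x 12) = 66960 / 528 = 126.82 mg/(cm^2*24h)


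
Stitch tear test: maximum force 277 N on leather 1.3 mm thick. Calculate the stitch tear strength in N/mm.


Stitch tear strength = force / thickness
STS = 277 / 1.3 = 213.1 N/mm


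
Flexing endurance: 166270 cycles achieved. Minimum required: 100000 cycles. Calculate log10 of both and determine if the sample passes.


Achieved: log10 = 5.22
Required: log10 = 5.00
Passes: Yes

log10(166270) = 5.22
log10(100000) = 5.00
Passes: Yes


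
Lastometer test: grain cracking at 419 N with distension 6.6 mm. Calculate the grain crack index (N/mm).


Grain crack index = force / distension
Index = 419 / 6.6 = 63.5 N/mm


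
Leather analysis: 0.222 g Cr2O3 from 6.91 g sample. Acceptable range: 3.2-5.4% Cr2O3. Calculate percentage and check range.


Cr2O3% = 0.222 / 6.91 x 100 = 3.21%
Acceptable range: 3.2 to 5.4%
Within range: Yes


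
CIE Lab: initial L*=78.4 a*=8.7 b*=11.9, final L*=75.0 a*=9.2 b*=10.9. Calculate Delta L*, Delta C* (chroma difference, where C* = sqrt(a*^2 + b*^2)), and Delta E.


Delta L* = -3.4
Delta C* = -0.48
Delta E = 3.58

Delta L* = 75.0 - 78.4 = -3.4
C1* = sqrt((8.7)^2 + (11.9)^2) = 14.741
C2* = sqrt((9.2)^2 + (10.9)^2) = 14.264
Delta C* = 14.264 - 14.741 = -0.48
Delta E = sqrt((-3.4)^2 + (0.5)^2 + (-1.0)^2) = 3.58
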